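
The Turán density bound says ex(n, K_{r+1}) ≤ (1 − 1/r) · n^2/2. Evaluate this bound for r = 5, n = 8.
Turán density bound = (4/5) · 8^2/2 = 128/5 ≈ 25.6

Turán's theorem: ex(n, K_{r+1}) is achieved by the complete r-partite Turán graph T(n, r) with parts as balanced as possible, and is at most (1 − 1/r) · n^2/2. For r = 5, n = 8: the density bound is (4/5) · 64/2 = 128/5 ≈ 25.6. The integer-valued extremum is e(T(8, 5)) = 25, which is strictly less than the density bound 128/5 since 5 ∤ 8 (the parts of T(8, 5) cannot all be equal).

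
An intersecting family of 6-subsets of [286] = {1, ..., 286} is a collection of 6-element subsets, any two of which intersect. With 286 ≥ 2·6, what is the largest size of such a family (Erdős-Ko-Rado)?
max |F| = C(285, 5) = 15125990307

The Erdős-Ko-Rado theorem states: for n ≥ 2k, an intersecting family of k-subsets of an n-element set has size at most C(n − 1, k − 1), with equality for 'star' families {A ⊆ [n] : |A| = k, i ∈ A} (fix an element i). For n = 286, k = 6: C(285, 5) = 15125990307.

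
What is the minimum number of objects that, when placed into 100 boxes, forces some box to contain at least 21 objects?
n = (21 − 1)·100 + 1 = 2001

By the generalised pigeonhole principle, to guarantee some box contains ≥ r objects we need more than (r − 1) · k objects total. Threshold: n = (r − 1) · k + 1. With r = 21 and k = 100: n = 20 · 100 + 1 = 2000 + 1 = 2001. For n = 2000 = 20 · 100, we can put exactly 20 objects in every box, avoiding 21 in any single one — so 2001 is tight.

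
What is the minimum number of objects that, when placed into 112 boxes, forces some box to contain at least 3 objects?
n = (3 − 1)·112 + 1 = 225

By the generalised pigeonhole principle, to guarantee some box contains ≥ r objects we need more than (r − 1) · k objects total. Threshold: n = (r − 1) · k + 1. With r = 3 and k = 112: n = 2 · 112 + 1 = 224 + 1 = 225. For n = 224 = 2 · 112, we can put exactly 2 objects in every box, avoiding 3 in any single one — so 225 is tight.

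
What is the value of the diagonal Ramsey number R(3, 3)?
R(3, 3) = 6

Lower bound: the 5-cycle C_5 (with the remaining edges as the complement) gives a 2-colouring of K_5 with no monochromatic triangle, so R(3, 3) > 5.
Upper bound: in K_6, any vertex has 5 incident edges, so by pigeonhole ≥3 are the same colour (say red). If any pair of those red neighbours has a red edge between them, we get a red triangle; otherwise the three neighbours span a blue triangle. So every 2-colouring of K_6 has a monochromatic triangle.
Hence R(3, 3) = 6.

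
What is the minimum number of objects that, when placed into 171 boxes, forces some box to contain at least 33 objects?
n = (33 − 1)·171 + 1 = 5473

By the generalised pigeonhole principle, to guarantee some box contains ≥ r objects we need more than (r − 1) · k objects total. Threshold: n = (r − 1) · k + 1. With r = 33 and k = 171: n = 32 · 171 + 1 = 5472 + 1 = 5473. For n = 5472 = 32 · 171, we can put exactly 32 objects in every box, avoiding 33 in any single one — so 5473 is tight.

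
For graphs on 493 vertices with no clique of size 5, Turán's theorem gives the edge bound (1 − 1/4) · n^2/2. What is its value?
Turán density bound = (3/4) · 493^2/2 = 729147/8 ≈ 91143.375

Turán's theorem: ex(n, K_{r+1}) is achieved by the complete r-partite Turán graph T(n, r) with parts as balanced as possible, and is at most (1 − 1/r) · n^2/2. For r = 4, n = 493: the density bound is (3/4) · 243049/2 = 729147/8 ≈ 91143.375. The integer-valued extremum is e(T(493, 4)) = 91143, which is strictly less than the density bound 729147/8 since 4 ∤ 493 (the parts of T(493, 4) cannot all be equal).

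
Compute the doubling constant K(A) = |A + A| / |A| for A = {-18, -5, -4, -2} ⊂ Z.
K = |A + A| / |A| = 10/4 = 5/2

Enumerate A + A = {a + b : a, b ∈ A}. With |A| = 4, there are |A|^2 = 16 ordered sum pairs; collecting distinct values, A + A = {-36, -23, -22, -20, -10, -9, -8, -7, -6, -4}, so |A + A| = 10. Thus K = 10/4 = 5/2. For comparison, the minimum possible |A + A| over all 4-element sets is 2·4 − 1 = 7 (so min K = 7/4), attained only by arithmetic progressions.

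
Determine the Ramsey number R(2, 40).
R(2, 40) = 40

R(2, k) = k for all k ≥ 2: in a 2-colouring of K_k, either some edge is red (a red K_2) or all edges are blue (a blue K_k). And K_{39} coloured all-blue has no blue K_40, so R(2, 40) > 39. Hence R(2, 40) = 40.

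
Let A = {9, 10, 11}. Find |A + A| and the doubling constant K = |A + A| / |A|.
K = |A + A| / |A| = 5/3

Enumerate A + A = {a + b : a, b ∈ A}. With |A| = 3, there are |A|^2 = 9 ordered sum pairs; collecting distinct values, A + A = {18, 19, 20, 21, 22}, so |A + A| = 5. Thus K = 5/3. Here |A + A| = 2|A| − 1 = 5, the minimum possible — so K = 5/3 is minimal, which holds iff A is an arithmetic progression.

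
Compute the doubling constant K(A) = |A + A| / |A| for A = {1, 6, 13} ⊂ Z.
K = |A + A| / |A| = 6/3 = 2

Enumerate A + A = {a + b : a, b ∈ A}. With |A| = 3, there are |A|^2 = 9 ordered sum pairs; collecting distinct values, A + A = {2, 7, 12, 14, 19, 26}, so |A + A| = 6. Thus K = 6/3 = 2. For comparison, the minimum possible |A + A| over all 3-element sets is 2·3 − 1 = 5 (so min K = 5/3), attained only by arithmetic progressions.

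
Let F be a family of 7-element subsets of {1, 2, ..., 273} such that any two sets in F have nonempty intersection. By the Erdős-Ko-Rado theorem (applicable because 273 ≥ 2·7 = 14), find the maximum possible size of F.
max |F| = C(272, 6) = 532068806088

The Erdős-Ko-Rado theorem states: for n ≥ 2k, an intersecting family of k-subsets of an n-element set has size at most C(n − 1, k − 1), with equality for 'star' families {A ⊆ [n] : |A| = k, i ∈ A} (fix an element i). For n = 273, k = 7: C(272, 6) = 532068806088.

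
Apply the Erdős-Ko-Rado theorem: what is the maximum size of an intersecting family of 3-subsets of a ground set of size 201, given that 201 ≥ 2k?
max |F| = C(200, 2) = 19900

Erdős-Ko-Rado (1961): when n ≥ 2k, max |F| = C(n−1, k−1). The bound is attained by the star {A : i ∈ A} for any fixed i ∈ [n]. Here C(201−1, 3−1) = C(200, 2) = 19900.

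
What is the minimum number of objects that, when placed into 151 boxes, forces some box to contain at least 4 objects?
n = (4 − 1)·151 + 1 = 454

By the generalised pigeonhole principle, to guarantee some box contains ≥ r objects we need more than (r − 1) · k objects total. Threshold: n = (r − 1) · k + 1. With r = 4 and k = 151: n = 3 · 151 + 1 = 453 + 1 = 454. For n = 453 = 3 · 151, we can put exactly 3 objects in every box, avoiding 4 in any single one — so 454 is tight.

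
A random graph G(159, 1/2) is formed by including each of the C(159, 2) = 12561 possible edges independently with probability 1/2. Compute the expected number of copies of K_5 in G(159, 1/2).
E[# K_5] = C(159, 5) · (1/2)^C(5, 2) = 794747031 / 2^10 ≈ 776120.147461

For each 5-subset S of vertices (there are C(159, 5) = 794747031 such S), let X_S = 1 if S induces a K_5 (all C(5, 2) = 10 edges present). Then P(X_S = 1) = (1/2)^10 = 1/1024. By linearity of expectation, E[# K_5] = C(159, 5) · (1/2)^10 = 794747031 / 1024 ≈ 776120.147461.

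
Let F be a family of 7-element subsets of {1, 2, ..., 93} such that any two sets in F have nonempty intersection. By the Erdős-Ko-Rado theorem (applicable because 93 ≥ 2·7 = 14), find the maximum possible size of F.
max |F| = C(92, 6) = 713068356

The Erdős-Ko-Rado theorem states: for n ≥ 2k, an intersecting family of k-subsets of an n-element set has size at most C(n − 1, k − 1), with equality for 'star' families {A ⊆ [n] : |A| = k, i ∈ A} (fix an element i). For n = 93, k = 7: C(92, 6) = 713068356.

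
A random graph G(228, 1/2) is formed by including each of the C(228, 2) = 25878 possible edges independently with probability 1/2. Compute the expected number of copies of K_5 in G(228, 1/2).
E[# K_5] = C(228, 5) · (1/2)^C(5, 2) = 4912679520 / 2^10 = 153521235/32 = 4797538.59375

For each 5-subset S of vertices (there are C(228, 5) = 4912679520 such S), let X_S = 1 if S induces a K_5 (all C(5, 2) = 10 edges present). Then P(X_S = 1) = (1/2)^10 = 1/1024. By linearity of expectation, E[# K_5] = C(228, 5) · (1/2)^10 = 4912679520 / 1024 = 153521235/32 = 4797538.59375.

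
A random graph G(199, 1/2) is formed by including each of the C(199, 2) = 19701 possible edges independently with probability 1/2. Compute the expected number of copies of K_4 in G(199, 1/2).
E[# K_4] = C(199, 4) · (1/2)^C(4, 2) = 63391251 / 2^6 = 990488.296875

For each 4-subset S of vertices (there are C(199, 4) = 63391251 such S), let X_S = 1 if S induces a K_4 (all C(4, 2) = 6 edges present). Then P(X_S = 1) = (1/2)^6 = 1/64. By linearity of expectation, E[# K_4] = C(199, 4) · (1/2)^6 = 63391251 / 64 = 990488.296875.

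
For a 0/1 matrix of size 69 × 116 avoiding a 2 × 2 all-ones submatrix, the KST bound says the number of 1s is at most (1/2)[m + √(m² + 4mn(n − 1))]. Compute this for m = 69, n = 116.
z(69, 116; 2, 2) ≤ (1/2)[69 + √(69² + 4·69·116·115)] = (1/2)[69 + √3686601] = 994.5262

Kővári–Sós–Turán: let r_1, ..., r_69 be the row sums and z = Σ r_i the total number of 1s. Each pair of columns can share at most one row with both entries 1 (else a 2×2 all-ones block appears), so Σ_i C(r_i, 2) ≤ C(116, 2) = 6670. By convexity Σ_i C(r_i, 2) ≥ 69·C(z/69, 2) = z(z − 69)/(2·69), giving z² − 69z − 69·116·115 ≤ 0 and hence z ≤ (1/2)[69 + √(4761 + 4·920460)] = (1/2)[69 + √3686601] ≈ (1/2)(69 + 1920.0523) = 994.5262.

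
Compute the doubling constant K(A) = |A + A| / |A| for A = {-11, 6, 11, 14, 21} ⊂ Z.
K = |A + A| / |A| = 15/5 = 3

Enumerate A + A = {a + b : a, b ∈ A}. With |A| = 5, there are |A|^2 = 25 ordered sum pairs; collecting distinct values, A + A = {-22, -5, 0, 3, 10, 12, 17, 20, 22, 25, 27, 28, 32, 35, 42}, so |A + A| = 15. Thus K = 15/5 = 3. For comparison, the minimum possible |A + A| over all 5-element sets is 2·5 − 1 = 9 (so min K = 9/5), attained only by arithmetic progressions.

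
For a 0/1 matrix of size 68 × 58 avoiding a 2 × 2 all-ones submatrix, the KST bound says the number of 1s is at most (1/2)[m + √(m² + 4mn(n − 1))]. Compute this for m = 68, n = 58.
z(68, 58; 2, 2) ≤ (1/2)[68 + √(68² + 4·68·58·57)] = (1/2)[68 + √903856] = 509.3567

Kővári–Sós–Turán: let r_1, ..., r_68 be the row sums and z = Σ r_i the total number of 1s. Each pair of columns can share at most one row with both entries 1 (else a 2×2 all-ones block appears), so Σ_i C(r_i, 2) ≤ C(58, 2) = 1653. By convexity Σ_i C(r_i, 2) ≥ 68·C(z/68, 2) = z(z − 68)/(2·68), giving z² − 68z − 68·58·57 ≤ 0 and hence z ≤ (1/2)[68 + √(4624 + 4·224808)] = (1/2)[68 + √903856] ≈ (1/2)(68 + 950.7134) = 509.3567.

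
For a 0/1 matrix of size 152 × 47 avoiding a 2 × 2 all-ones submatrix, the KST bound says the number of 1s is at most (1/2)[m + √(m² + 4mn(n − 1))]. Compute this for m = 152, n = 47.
z(152, 47; 2, 2) ≤ (1/2)[152 + √(152² + 4·152·47·46)] = (1/2)[152 + √1337600] = 654.2733

Kővári–Sós–Turán: let r_1, ..., r_152 be the row sums and z = Σ r_i the total number of 1s. Each pair of columns can share at most one row with both entries 1 (else a 2×2 all-ones block appears), so Σ_i C(r_i, 2) ≤ C(47, 2) = 1081. By convexity Σ_i C(r_i, 2) ≥ 152·C(z/152, 2) = z(z − 152)/(2·152), giving z² − 152z − 152·47·46 ≤ 0 and hence z ≤ (1/2)[152 + √(23104 + 4·328624)] = (1/2)[152 + √1337600] ≈ (1/2)(152 + 1156.5466) = 654.2733.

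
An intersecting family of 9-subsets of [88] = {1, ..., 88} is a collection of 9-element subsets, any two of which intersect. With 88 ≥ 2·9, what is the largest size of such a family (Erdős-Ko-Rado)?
max |F| = C(87, 8) = 58433559570

The Erdős-Ko-Rado theorem states: for n ≥ 2k, an intersecting family of k-subsets of an n-element set has size at most C(n − 1, k − 1), with equality for 'star' families {A ⊆ [n] : |A| = k, i ∈ A} (fix an element i). For n = 88, k = 9: C(87, 8) = 58433559570.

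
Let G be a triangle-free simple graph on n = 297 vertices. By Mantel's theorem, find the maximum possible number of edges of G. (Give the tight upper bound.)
ex(297, K_3) = ⌊297^2/4⌋ = 22052

Mantel (1907): a triangle-free graph on n vertices has at most ⌊n^2/4⌋ edges, with equality for the complete bipartite graph K_{⌊n/2⌋, ⌈n/2⌉}. For n = 297: ⌊297^2/4⌋ = ⌊88209/4⌋ = 22052. The extremal graph is K_{148, 149}, which has 148·149 = 22052 edges.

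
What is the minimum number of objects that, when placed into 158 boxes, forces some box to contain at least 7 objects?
n = (7 − 1)·158 + 1 = 949

By the generalised pigeonhole principle, to guarantee some box contains ≥ r objects we need more than (r − 1) · k objects total. Threshold: n = (r − 1) · k + 1. With r = 7 and k = 158: n = 6 · 158 + 1 = 948 + 1 = 949. For n = 948 = 6 · 158, we can put exactly 6 objects in every box, avoiding 7 in any single one — so 949 is tight.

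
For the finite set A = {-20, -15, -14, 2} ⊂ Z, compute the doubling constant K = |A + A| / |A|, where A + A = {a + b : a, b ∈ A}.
K = |A + A| / |A| = 10/4 = 5/2

Enumerate A + A = {a + b : a, b ∈ A}. With |A| = 4, there are |A|^2 = 16 ordered sum pairs; collecting distinct values, A + A = {-40, -35, -34, -30, -29, -28, -18, -13, -12, 4}, so |A + A| = 10. Thus K = 10/4 = 5/2. For comparison, the minimum possible |A + A| over all 4-element sets is 2·4 − 1 = 7 (so min K = 7/4), attained only by arithmetic progressions.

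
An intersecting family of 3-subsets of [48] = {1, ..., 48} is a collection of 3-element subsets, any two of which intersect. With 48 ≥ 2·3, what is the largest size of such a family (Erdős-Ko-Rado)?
max |F| = C(47, 2) = 1081

Erdős-Ko-Rado (1961): when n ≥ 2k, max |F| = C(n−1, k−1). The bound is attained by the star {A : i ∈ A} for any fixed i ∈ [n]. Here C(48−1, 3−1) = C(47, 2) = 1081.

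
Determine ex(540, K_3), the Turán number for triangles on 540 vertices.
ex(540, K_3) = ⌊540^2/4⌋ = 72900

Mantel (1907): a triangle-free graph on n vertices has at most ⌊n^2/4⌋ edges, with equality for the complete bipartite graph K_{⌊n/2⌋, ⌈n/2⌉}. For n = 540: ⌊540^2/4⌋ = ⌊291600/4⌋ = 72900. The extremal graph is K_{270, 270}, which has 270·270 = 72900 edges.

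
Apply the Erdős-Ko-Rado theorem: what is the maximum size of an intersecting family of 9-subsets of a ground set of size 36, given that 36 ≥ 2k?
max |F| = C(35, 8) = 23535820

The Erdős-Ko-Rado theorem states: for n ≥ 2k, an intersecting family of k-subsets of an n-element set has size at most C(n − 1, k − 1), with equality for 'star' families {A ⊆ [n] : |A| = k, i ∈ A} (fix an element i). For n = 36, k = 9: C(35, 8) = 23535820.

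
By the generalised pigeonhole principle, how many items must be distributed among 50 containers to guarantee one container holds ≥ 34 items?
n = (34 − 1)·50 + 1 = 1651

By the generalised pigeonhole principle, to guarantee some box contains ≥ r objects we need more than (r − 1) · k objects total. Threshold: n = (r − 1) · k + 1. With r = 34 and k = 50: n = 33 · 50 + 1 = 1650 + 1 = 1651. For n = 1650 = 33 · 50, we can put exactly 33 objects in every box, avoiding 34 in any single one — so 1651 is tight.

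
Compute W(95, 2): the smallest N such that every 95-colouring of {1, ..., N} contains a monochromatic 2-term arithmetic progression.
W(95, 2) = 95 + 1 = 96

A 2-term AP is any pair of integers, so a monochromatic 2-AP exists iff some colour is used at least twice. With 95 colours, the colouring i ↦ i on {1, ..., 95} uses each colour once, avoiding any monochromatic pair, so W(95, 2) > 95. For {1, ..., 96}, pigeonhole forces two integers of the same colour, which form a monochromatic 2-AP. Hence W(95, 2) = 96.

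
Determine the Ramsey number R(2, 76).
R(2, 76) = 76

R(2, k) = k for all k ≥ 2: in a 2-colouring of K_k, either some edge is red (a red K_2) or all edges are blue (a blue K_k). And K_{75} coloured all-blue has no blue K_76, so R(2, 76) > 75. Hence R(2, 76) = 76.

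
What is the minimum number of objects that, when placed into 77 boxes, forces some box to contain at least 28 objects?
n = (28 − 1)·77 + 1 = 2080

By the generalised pigeonhole principle, to guarantee some box contains ≥ r objects we need more than (r − 1) · k objects total. Threshold: n = (r − 1) · k + 1. With r = 28 and k = 77: n = 27 · 77 + 1 = 2079 + 1 = 2080. For n = 2079 = 27 · 77, we can put exactly 27 objects in every box, avoiding 28 in any single one — so 2080 is tight.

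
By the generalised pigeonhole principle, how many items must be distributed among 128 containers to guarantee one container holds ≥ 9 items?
n = (9 − 1)·128 + 1 = 1025

By the generalised pigeonhole principle, to guarantee some box contains ≥ r objects we need more than (r − 1) · k objects total. Threshold: n = (r − 1) · k + 1. With r = 9 and k = 128: n = 8 · 128 + 1 = 1024 + 1 = 1025. For n = 1024 = 8 · 128, we can put exactly 8 objects in every box, avoiding 9 in any single one — so 1025 is tight.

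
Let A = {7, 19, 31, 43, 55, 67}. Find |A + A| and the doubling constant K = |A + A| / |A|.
K = |A + A| / |A| = 11/6

Enumerate A + A = {a + b : a, b ∈ A}. With |A| = 6, there are |A|^2 = 36 ordered sum pairs; collecting distinct values, A + A = {14, 26, 38, 50, 62, 74, 86, 98, 110, 122, 134}, so |A + A| = 11. Thus K = 11/6. Here |A + A| = 2|A| − 1 = 11, the minimum possible — so K = 11/6 is minimal, which holds iff A is an arithmetic progression.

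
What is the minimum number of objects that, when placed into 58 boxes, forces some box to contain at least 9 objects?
n = (9 − 1)·58 + 1 = 465

By the generalised pigeonhole principle, to guarantee some box contains ≥ r objects we need more than (r − 1) · k objects total. Threshold: n = (r − 1) · k + 1. With r = 9 and k = 58: n = 8 · 58 + 1 = 464 + 1 = 465. For n = 464 = 8 · 58, we can put exactly 8 objects in every box, avoiding 9 in any single one — so 465 is tight.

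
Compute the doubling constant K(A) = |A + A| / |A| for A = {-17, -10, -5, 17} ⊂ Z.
K = |A + A| / |A| = 10/4 = 5/2

Enumerate A + A = {a + b : a, b ∈ A}. With |A| = 4, there are |A|^2 = 16 ordered sum pairs; collecting distinct values, A + A = {-34, -27, -22, -20, -15, -10, 0, 7, 12, 34}, so |A + A| = 10. Thus K = 10/4 = 5/2. For comparison, the minimum possible |A + A| over all 4-element sets is 2·4 − 1 = 7 (so min K = 7/4), attained only by arithmetic progressions.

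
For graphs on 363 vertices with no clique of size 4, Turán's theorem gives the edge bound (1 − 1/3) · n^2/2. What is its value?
Turán density bound = (2/3) · 363^2/2 = 43923

Turán's theorem: ex(n, K_{r+1}) is achieved by the complete r-partite Turán graph T(n, r) with parts as balanced as possible, and is at most (1 − 1/r) · n^2/2. For r = 3, n = 363: the density bound is (2/3) · 131769/2 = 43923. Since 3 ∣ 363, the Turán graph T(363, 3) has parts of equal size 121, and its edge count e(T(363, 3)) = 43923 attains the density bound exactly.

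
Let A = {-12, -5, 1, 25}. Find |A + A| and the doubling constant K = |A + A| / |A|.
K = |A + A| / |A| = 10/4 = 5/2

Enumerate A + A = {a + b : a, b ∈ A}. With |A| = 4, there are |A|^2 = 16 ordered sum pairs; collecting distinct values, A + A = {-24, -17, -11, -10, -4, 2, 13, 20, 26, 50}, so |A + A| = 10. Thus K = 10/4 = 5/2. For comparison, the minimum possible |A + A| over all 4-element sets is 2·4 − 1 = 7 (so min K = 7/4), attained only by arithmetic progressions.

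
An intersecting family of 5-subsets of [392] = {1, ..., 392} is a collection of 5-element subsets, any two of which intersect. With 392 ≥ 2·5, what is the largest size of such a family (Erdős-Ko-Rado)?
max |F| = C(391, 4) = 958984195

Erdős-Ko-Rado (1961): when n ≥ 2k, max |F| = C(n−1, k−1). The bound is attained by the star {A : i ∈ A} for any fixed i ∈ [n]. Here C(392−1, 5−1) = C(391, 4) = 958984195.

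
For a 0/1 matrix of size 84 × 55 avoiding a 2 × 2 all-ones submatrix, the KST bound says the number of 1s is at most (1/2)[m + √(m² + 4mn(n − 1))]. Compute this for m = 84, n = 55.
z(84, 55; 2, 2) ≤ (1/2)[84 + √(84² + 4·84·55·54)] = (1/2)[84 + √1004976] = 543.2425

Kővári–Sós–Turán: let r_1, ..., r_84 be the row sums and z = Σ r_i the total number of 1s. Each pair of columns can share at most one row with both entries 1 (else a 2×2 all-ones block appears), so Σ_i C(r_i, 2) ≤ C(55, 2) = 1485. By convexity Σ_i C(r_i, 2) ≥ 84·C(z/84, 2) = z(z − 84)/(2·84), giving z² − 84z − 84·55·54 ≤ 0 and hence z ≤ (1/2)[84 + √(7056 + 4·249480)] = (1/2)[84 + √1004976] ≈ (1/2)(84 + 1002.4849) = 543.2425.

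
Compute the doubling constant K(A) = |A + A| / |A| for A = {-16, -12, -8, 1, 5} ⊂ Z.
K = |A + A| / |A| = 12/5

Enumerate A + A = {a + b : a, b ∈ A}. With |A| = 5, there are |A|^2 = 25 ordered sum pairs; collecting distinct values, A + A = {-32, -28, -24, -20, -16, -15, -11, -7, -3, 2, 6, 10}, so |A + A| = 12. Thus K = 12/5. For comparison, the minimum possible |A + A| over all 5-element sets is 2·5 − 1 = 9 (so min K = 9/5), attained only by arithmetic progressions.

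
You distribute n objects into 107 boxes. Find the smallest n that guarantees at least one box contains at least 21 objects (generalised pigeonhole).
n = (21 − 1)·107 + 1 = 2141

By the generalised pigeonhole principle, to guarantee some box contains ≥ r objects we need more than (r − 1) · k objects total. Threshold: n = (r − 1) · k + 1. With r = 21 and k = 107: n = 20 · 107 + 1 = 2140 + 1 = 2141. For n = 2140 = 20 · 107, we can put exactly 20 objects in every box, avoiding 21 in any single one — so 2141 is tight.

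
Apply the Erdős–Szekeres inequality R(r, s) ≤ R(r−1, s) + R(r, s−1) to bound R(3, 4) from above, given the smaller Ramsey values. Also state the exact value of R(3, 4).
R(3, 4) ≤ R(2, 4) + R(3, 3) = 4 + 6 = 10; exact value R(3, 4) = 9.

The Erdős–Szekeres recurrence R(r, s) ≤ R(r−1, s) + R(r, s−1) applied to (r, s) = (3, 4) gives
  R(3, 4) ≤ R(2, 4) + R(3, 3) = 4 + 6 = 10.
(Recall R(2, k) = k and R is symmetric.) The recurrence is not tight here (it gives 10, but the exact value is R(3, 4) = 9); the tight upper bound requires a sharper argument than the simple recurrence, combined with a lower-bound construction on K_{8}.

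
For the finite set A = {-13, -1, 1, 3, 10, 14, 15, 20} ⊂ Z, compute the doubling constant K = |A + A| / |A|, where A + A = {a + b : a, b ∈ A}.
K = |A + A| / |A| = 32/8 = 4

Enumerate A + A = {a + b : a, b ∈ A}. With |A| = 8, there are |A|^2 = 64 ordered sum pairs; collecting distinct values, A + A = {-26, -14, -12, -10, -3, -2, 0, 1, 2, 4, 6, 7, 9, 11, 13, 14, 15, 16, 17, 18, 19, 20, 21, 23, 24, 25, 28, 29, 30, 34, 35, 40}, so |A + A| = 32. Thus K = 32/8 = 4. For comparison, the minimum possible |A + A| over all 8-element sets is 2·8 − 1 = 15 (so min K = 15/8), attained only by arithmetic progressions.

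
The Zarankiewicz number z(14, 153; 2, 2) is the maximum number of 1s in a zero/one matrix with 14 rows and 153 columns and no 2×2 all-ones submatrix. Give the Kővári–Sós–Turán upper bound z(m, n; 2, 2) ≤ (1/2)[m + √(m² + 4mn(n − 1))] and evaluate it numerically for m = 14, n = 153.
z(14, 153; 2, 2) ≤ (1/2)[14 + √(14² + 4·14·153·152)] = (1/2)[14 + √1302532] = 577.6426

Kővári–Sós–Turán: let r_1, ..., r_14 be the row sums and z = Σ r_i the total number of 1s. Each pair of columns can share at most one row with both entries 1 (else a 2×2 all-ones block appears), so Σ_i C(r_i, 2) ≤ C(153, 2) = 11628. By convexity Σ_i C(r_i, 2) ≥ 14·C(z/14, 2) = z(z − 14)/(2·14), giving z² − 14z − 14·153·152 ≤ 0 and hence z ≤ (1/2)[14 + √(196 + 4·325584)] = (1/2)[14 + √1302532] ≈ (1/2)(14 + 1141.2852) = 577.6426.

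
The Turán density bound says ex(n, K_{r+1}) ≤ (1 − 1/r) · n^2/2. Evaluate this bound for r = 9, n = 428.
Turán density bound = (8/9) · 428^2/2 = 732736/9 ≈ 81415.1111

Turán's theorem: ex(n, K_{r+1}) is achieved by the complete r-partite Turán graph T(n, r) with parts as balanced as possible, and is at most (1 − 1/r) · n^2/2. For r = 9, n = 428: the density bound is (8/9) · 183184/2 = 732736/9 ≈ 81415.1111. The integer-valued extremum is e(T(428, 9)) = 81414, which is strictly less than the density bound 732736/9 since 9 ∤ 428 (the parts of T(428, 9) cannot all be equal).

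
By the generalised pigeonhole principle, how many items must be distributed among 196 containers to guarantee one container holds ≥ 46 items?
n = (46 − 1)·196 + 1 = 8821

By the generalised pigeonhole principle, to guarantee some box contains ≥ r objects we need more than (r − 1) · k objects total. Threshold: n = (r − 1) · k + 1. With r = 46 and k = 196: n = 45 · 196 + 1 = 8820 + 1 = 8821. For n = 8820 = 45 · 196, we can put exactly 45 objects in every box, avoiding 46 in any single one — so 8821 is tight.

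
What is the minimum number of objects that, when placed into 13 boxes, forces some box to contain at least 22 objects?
n = (22 − 1)·13 + 1 = 274

By the generalised pigeonhole principle, to guarantee some box contains ≥ r objects we need more than (r − 1) · k objects total. Threshold: n = (r − 1) · k + 1. With r = 22 and k = 13: n = 21 · 13 + 1 = 273 + 1 = 274. For n = 273 = 21 · 13, we can put exactly 21 objects in every box, avoiding 22 in any single one — so 274 is tight.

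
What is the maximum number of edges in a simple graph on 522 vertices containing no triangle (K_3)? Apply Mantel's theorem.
ex(522, K_3) = ⌊522^2/4⌋ = 68121

Mantel (1907): a triangle-free graph on n vertices has at most ⌊n^2/4⌋ edges, with equality for the complete bipartite graph K_{⌊n/2⌋, ⌈n/2⌉}. For n = 522: ⌊522^2/4⌋ = ⌊272484/4⌋ = 68121. The extremal graph is K_{261, 261}, which has 261·261 = 68121 edges.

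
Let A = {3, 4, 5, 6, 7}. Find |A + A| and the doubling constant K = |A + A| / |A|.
K = |A + A| / |A| = 9/5

Enumerate A + A = {a + b : a, b ∈ A}. With |A| = 5, there are |A|^2 = 25 ordered sum pairs; collecting distinct values, A + A = {6, 7, 8, 9, 10, 11, 12, 13, 14}, so |A + A| = 9. Thus K = 9/5. Here |A + A| = 2|A| − 1 = 9, the minimum possible — so K = 9/5 is minimal, which holds iff A is an arithmetic progression.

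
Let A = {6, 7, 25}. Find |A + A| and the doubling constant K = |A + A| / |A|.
K = |A + A| / |A| = 6/3 = 2

Enumerate A + A = {a + b : a, b ∈ A}. With |A| = 3, there are |A|^2 = 9 ordered sum pairs; collecting distinct values, A + A = {12, 13, 14, 31, 32, 50}, so |A + A| = 6. Thus K = 6/3 = 2. For comparison, the minimum possible |A + A| over all 3-element sets is 2·3 − 1 = 5 (so min K = 5/3), attained only by arithmetic progressions.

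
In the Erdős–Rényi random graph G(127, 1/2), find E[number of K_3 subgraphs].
E[# K_3] = C(127, 3) · (1/2)^C(3, 2) = 333375 / 2^3 = 41671.875

For each 3-subset S of vertices (there are C(127, 3) = 333375 such S), let X_S = 1 if S induces a K_3 (all C(3, 2) = 3 edges present). Then P(X_S = 1) = (1/2)^3 = 1/8. By linearity of expectation, E[# K_3] = C(127, 3) · (1/2)^3 = 333375 / 8 = 41671.875.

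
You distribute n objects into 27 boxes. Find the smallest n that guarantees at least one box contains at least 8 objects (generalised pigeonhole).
n = (8 − 1)·27 + 1 = 190

By the generalised pigeonhole principle, to guarantee some box contains ≥ r objects we need more than (r − 1) · k objects total. Threshold: n = (r − 1) · k + 1. With r = 8 and k = 27: n = 7 · 27 + 1 = 189 + 1 = 190. For n = 189 = 7 · 27, we can put exactly 7 objects in every box, avoiding 8 in any single one — so 190 is tight.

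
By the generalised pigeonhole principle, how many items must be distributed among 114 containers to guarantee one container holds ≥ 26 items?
n = (26 − 1)·114 + 1 = 2851

By the generalised pigeonhole principle, to guarantee some box contains ≥ r objects we need more than (r − 1) · k objects total. Threshold: n = (r − 1) · k + 1. With r = 26 and k = 114: n = 25 · 114 + 1 = 2850 + 1 = 2851. For n = 2850 = 25 · 114, we can put exactly 25 objects in every box, avoiding 26 in any single one — so 2851 is tight.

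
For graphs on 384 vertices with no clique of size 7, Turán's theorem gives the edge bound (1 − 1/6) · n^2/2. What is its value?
Turán density bound = (5/6) · 384^2/2 = 61440

Turán's theorem: ex(n, K_{r+1}) is achieved by the complete r-partite Turán graph T(n, r) with parts as balanced as possible, and is at most (1 − 1/r) · n^2/2. For r = 6, n = 384: the density bound is (5/6) · 147456/2 = 61440. Since 6 ∣ 384, the Turán graph T(384, 6) has parts of equal size 64, and its edge count e(T(384, 6)) = 61440 attains the density bound exactly.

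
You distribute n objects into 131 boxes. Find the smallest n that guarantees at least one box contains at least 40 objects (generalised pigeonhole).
n = (40 − 1)·131 + 1 = 5110

By the generalised pigeonhole principle, to guarantee some box contains ≥ r objects we need more than (r − 1) · k objects total. Threshold: n = (r − 1) · k + 1. With r = 40 and k = 131: n = 39 · 131 + 1 = 5109 + 1 = 5110. For n = 5109 = 39 · 131, we can put exactly 39 objects in every box, avoiding 40 in any single one — so 5110 is tight.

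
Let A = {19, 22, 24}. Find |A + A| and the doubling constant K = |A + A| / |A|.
K = |A + A| / |A| = 6/3 = 2

Enumerate A + A = {a + b : a, b ∈ A}. With |A| = 3, there are |A|^2 = 9 ordered sum pairs; collecting distinct values, A + A = {38, 41, 43, 44, 46, 48}, so |A + A| = 6. Thus K = 6/3 = 2. For comparison, the minimum possible |A + A| over all 3-element sets is 2·3 − 1 = 5 (so min K = 5/3), attained only by arithmetic progressions.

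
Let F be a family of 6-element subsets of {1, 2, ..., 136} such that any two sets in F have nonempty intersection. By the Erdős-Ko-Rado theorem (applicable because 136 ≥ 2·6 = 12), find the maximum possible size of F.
max |F| = C(135, 5) = 346700277

The Erdős-Ko-Rado theorem states: for n ≥ 2k, an intersecting family of k-subsets of an n-element set has size at most C(n − 1, k − 1), with equality for 'star' families {A ⊆ [n] : |A| = k, i ∈ A} (fix an element i). For n = 136, k = 6: C(135, 5) = 346700277.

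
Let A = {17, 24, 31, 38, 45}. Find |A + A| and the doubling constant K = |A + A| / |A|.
K = |A + A| / |A| = 9/5

Enumerate A + A = {a + b : a, b ∈ A}. With |A| = 5, there are |A|^2 = 25 ordered sum pairs; collecting distinct values, A + A = {34, 41, 48, 55, 62, 69, 76, 83, 90}, so |A + A| = 9. Thus K = 9/5. Here |A + A| = 2|A| − 1 = 9, the minimum possible — so K = 9/5 is minimal, which holds iff A is an arithmetic progression.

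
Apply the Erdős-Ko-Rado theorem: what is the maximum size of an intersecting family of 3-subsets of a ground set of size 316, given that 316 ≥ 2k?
max |F| = C(315, 2) = 49455

Erdős-Ko-Rado (1961): when n ≥ 2k, max |F| = C(n−1, k−1). The bound is attained by the star {A : i ∈ A} for any fixed i ∈ [n]. Here C(316−1, 3−1) = C(315, 2) = 49455.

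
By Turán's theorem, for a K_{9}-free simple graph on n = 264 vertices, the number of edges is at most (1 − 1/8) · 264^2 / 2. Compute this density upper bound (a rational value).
Turán density bound = (7/8) · 264^2/2 = 30492

Turán's theorem: ex(n, K_{r+1}) is achieved by the complete r-partite Turán graph T(n, r) with parts as balanced as possible, and is at most (1 − 1/r) · n^2/2. For r = 8, n = 264: the density bound is (7/8) · 69696/2 = 30492. Since 8 ∣ 264, the Turán graph T(264, 8) has parts of equal size 33, and its edge count e(T(264, 8)) = 30492 attains the density bound exactly.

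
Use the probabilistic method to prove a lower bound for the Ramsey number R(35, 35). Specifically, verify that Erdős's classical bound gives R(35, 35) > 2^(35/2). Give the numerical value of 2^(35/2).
2^(35/2) = 185363.8; so R(35, 35) > 185363.8

Colour each edge of K_n uniformly at random with red/blue. The expected number of monochromatic K_35 is C(n, 35) · 2 · 2^(−C(35,2)). If C(n, 35) · 2^(1 − C(35,2)) < 1, then with positive probability no monochromatic K_35 exists, so R(35, 35) > n. The standard estimate C(n, 35) ≤ n^35/35! shows this inequality holds whenever n ≤ 2^(35/2) (since 35! · 2^(C(35,2) − 1) > 2^(35^2/2) ≥ n^35). Hence R(35, 35) > 2^(35/2) = 185363.8.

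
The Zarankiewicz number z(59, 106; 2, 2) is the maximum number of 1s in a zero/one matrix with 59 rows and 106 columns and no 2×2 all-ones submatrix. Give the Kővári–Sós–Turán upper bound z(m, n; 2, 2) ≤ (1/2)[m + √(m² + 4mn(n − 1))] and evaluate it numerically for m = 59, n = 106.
z(59, 106; 2, 2) ≤ (1/2)[59 + √(59² + 4·59·106·105)] = (1/2)[59 + √2630161] = 840.3886

Kővári–Sós–Turán: let r_1, ..., r_59 be the row sums and z = Σ r_i the total number of 1s. Each pair of columns can share at most one row with both entries 1 (else a 2×2 all-ones block appears), so Σ_i C(r_i, 2) ≤ C(106, 2) = 5565. By convexity Σ_i C(r_i, 2) ≥ 59·C(z/59, 2) = z(z − 59)/(2·59), giving z² − 59z − 59·106·105 ≤ 0 and hence z ≤ (1/2)[59 + √(3481 + 4·656670)] = (1/2)[59 + √2630161] ≈ (1/2)(59 + 1621.7771) = 840.3886.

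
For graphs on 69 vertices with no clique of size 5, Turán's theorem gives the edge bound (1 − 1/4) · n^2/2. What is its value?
Turán density bound = (3/4) · 69^2/2 = 14283/8 ≈ 1785.375

Turán's theorem: ex(n, K_{r+1}) is achieved by the complete r-partite Turán graph T(n, r) with parts as balanced as possible, and is at most (1 − 1/r) · n^2/2. For r = 4, n = 69: the density bound is (3/4) · 4761/2 = 14283/8 ≈ 1785.375. The integer-valued extremum is e(T(69, 4)) = 1785, which is strictly less than the density bound 14283/8 since 4 ∤ 69 (the parts of T(69, 4) cannot all be equal).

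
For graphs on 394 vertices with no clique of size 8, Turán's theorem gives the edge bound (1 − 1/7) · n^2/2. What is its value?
Turán density bound = (6/7) · 394^2/2 = 465708/7 ≈ 66529.7143

Turán's theorem: ex(n, K_{r+1}) is achieved by the complete r-partite Turán graph T(n, r) with parts as balanced as possible, and is at most (1 − 1/r) · n^2/2. For r = 7, n = 394: the density bound is (6/7) · 155236/2 = 465708/7 ≈ 66529.7143. The integer-valued extremum is e(T(394, 7)) = 66529, which is strictly less than the density bound 465708/7 since 7 ∤ 394 (the parts of T(394, 7) cannot all be equal).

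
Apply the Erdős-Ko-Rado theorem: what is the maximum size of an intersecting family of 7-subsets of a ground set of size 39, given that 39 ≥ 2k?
max |F| = C(38, 6) = 2760681

Erdős-Ko-Rado (1961): when n ≥ 2k, max |F| = C(n−1, k−1). The bound is attained by the star {A : i ∈ A} for any fixed i ∈ [n]. Here C(39−1, 7−1) = C(38, 6) = 2760681.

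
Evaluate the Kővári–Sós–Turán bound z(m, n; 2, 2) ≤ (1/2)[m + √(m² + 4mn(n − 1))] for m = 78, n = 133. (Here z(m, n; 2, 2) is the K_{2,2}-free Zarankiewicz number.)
z(78, 133; 2, 2) ≤ (1/2)[78 + √(78² + 4·78·133·132)] = (1/2)[78 + √5483556] = 1209.8497

Kővári–Sós–Turán: let r_1, ..., r_78 be the row sums and z = Σ r_i the total number of 1s. Each pair of columns can share at most one row with both entries 1 (else a 2×2 all-ones block appears), so Σ_i C(r_i, 2) ≤ C(133, 2) = 8778. By convexity Σ_i C(r_i, 2) ≥ 78·C(z/78, 2) = z(z − 78)/(2·78), giving z² − 78z − 78·133·132 ≤ 0 and hence z ≤ (1/2)[78 + √(6084 + 4·1369368)] = (1/2)[78 + √5483556] ≈ (1/2)(78 + 2341.6994) = 1209.8497.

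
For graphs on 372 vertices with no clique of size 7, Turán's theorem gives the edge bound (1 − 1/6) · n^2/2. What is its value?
Turán density bound = (5/6) · 372^2/2 = 57660

Turán's theorem: ex(n, K_{r+1}) is achieved by the complete r-partite Turán graph T(n, r) with parts as balanced as possible, and is at most (1 − 1/r) · n^2/2. For r = 6, n = 372: the density bound is (5/6) · 138384/2 = 57660. Since 6 ∣ 372, the Turán graph T(372, 6) has parts of equal size 62, and its edge count e(T(372, 6)) = 57660 attains the density bound exactly.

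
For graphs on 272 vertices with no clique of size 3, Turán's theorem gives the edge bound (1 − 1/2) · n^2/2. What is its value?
Turán density bound = (1/2) · 272^2/2 = 18496

Turán's theorem: ex(n, K_{r+1}) is achieved by the complete r-partite Turán graph T(n, r) with parts as balanced as possible, and is at most (1 − 1/r) · n^2/2. For r = 2, n = 272: the density bound is (1/2) · 73984/2 = 18496. Since 2 ∣ 272, the Turán graph T(272, 2) has parts of equal size 136, and its edge count e(T(272, 2)) = 18496 attains the density bound exactly.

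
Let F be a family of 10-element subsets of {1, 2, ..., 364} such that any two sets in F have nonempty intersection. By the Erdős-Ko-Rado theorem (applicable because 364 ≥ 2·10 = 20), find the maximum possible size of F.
max |F| = C(363, 9) = 272888923258360915

Erdős-Ko-Rado (1961): when n ≥ 2k, max |F| = C(n−1, k−1). The bound is attained by the star {A : i ∈ A} for any fixed i ∈ [n]. Here C(364−1, 10−1) = C(363, 9) = 272888923258360915.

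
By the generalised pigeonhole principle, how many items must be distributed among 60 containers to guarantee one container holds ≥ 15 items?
n = (15 − 1)·60 + 1 = 841

By the generalised pigeonhole principle, to guarantee some box contains ≥ r objects we need more than (r − 1) · k objects total. Threshold: n = (r − 1) · k + 1. With r = 15 and k = 60: n = 14 · 60 + 1 = 840 + 1 = 841. For n = 840 = 14 · 60, we can put exactly 14 objects in every box, avoiding 15 in any single one — so 841 is tight.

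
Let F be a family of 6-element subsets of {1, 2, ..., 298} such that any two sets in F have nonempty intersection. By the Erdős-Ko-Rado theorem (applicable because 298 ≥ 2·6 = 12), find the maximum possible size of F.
max |F| = C(297, 5) = 18616750614

The Erdős-Ko-Rado theorem states: for n ≥ 2k, an intersecting family of k-subsets of an n-element set has size at most C(n − 1, k − 1), with equality for 'star' families {A ⊆ [n] : |A| = k, i ∈ A} (fix an element i). For n = 298, k = 6: C(297, 5) = 18616750614.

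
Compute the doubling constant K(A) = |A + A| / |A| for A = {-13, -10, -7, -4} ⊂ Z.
K = |A + A| / |A| = 7/4

Enumerate A + A = {a + b : a, b ∈ A}. With |A| = 4, there are |A|^2 = 16 ordered sum pairs; collecting distinct values, A + A = {-26, -23, -20, -17, -14, -11, -8}, so |A + A| = 7. Thus K = 7/4. Here |A + A| = 2|A| − 1 = 7, the minimum possible — so K = 7/4 is minimal, which holds iff A is an arithmetic progression.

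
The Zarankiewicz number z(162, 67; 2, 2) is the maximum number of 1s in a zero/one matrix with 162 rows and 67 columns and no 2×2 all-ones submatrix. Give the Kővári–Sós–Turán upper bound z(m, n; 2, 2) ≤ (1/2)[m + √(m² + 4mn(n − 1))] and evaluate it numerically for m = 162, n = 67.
z(162, 67; 2, 2) ≤ (1/2)[162 + √(162² + 4·162·67·66)] = (1/2)[162 + √2891700] = 931.25

Kővári–Sós–Turán: let r_1, ..., r_162 be the row sums and z = Σ r_i the total number of 1s. Each pair of columns can share at most one row with both entries 1 (else a 2×2 all-ones block appears), so Σ_i C(r_i, 2) ≤ C(67, 2) = 2211. By convexity Σ_i C(r_i, 2) ≥ 162·C(z/162, 2) = z(z − 162)/(2·162), giving z² − 162z − 162·67·66 ≤ 0 and hence z ≤ (1/2)[162 + √(26244 + 4·716364)] = (1/2)[162 + √2891700] ≈ (1/2)(162 + 1700.4999) = 931.25.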